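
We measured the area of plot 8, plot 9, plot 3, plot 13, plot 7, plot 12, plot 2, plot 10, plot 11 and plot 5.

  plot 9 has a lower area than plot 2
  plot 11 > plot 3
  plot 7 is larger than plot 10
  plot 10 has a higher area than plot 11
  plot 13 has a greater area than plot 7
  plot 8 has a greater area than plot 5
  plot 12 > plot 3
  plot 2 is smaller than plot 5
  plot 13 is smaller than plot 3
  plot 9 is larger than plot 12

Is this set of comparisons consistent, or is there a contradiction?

Chaining the given relations yields plot 11 < plot 10 < plot 7 < plot 13 < plot 3, so plot 11 < plot 3. But one relation states plot 3 < plot 11. These cannot both hold.

inconsistent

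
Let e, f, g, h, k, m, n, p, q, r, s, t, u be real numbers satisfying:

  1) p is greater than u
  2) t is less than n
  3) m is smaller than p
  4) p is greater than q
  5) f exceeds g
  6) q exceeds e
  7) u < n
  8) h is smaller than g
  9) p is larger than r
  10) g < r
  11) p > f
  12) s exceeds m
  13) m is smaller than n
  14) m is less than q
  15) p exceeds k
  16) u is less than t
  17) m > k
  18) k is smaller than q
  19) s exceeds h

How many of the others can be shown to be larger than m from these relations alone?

The elements the relations force above m are q, n, s, p — no chain reaches any other.
That is 4.

4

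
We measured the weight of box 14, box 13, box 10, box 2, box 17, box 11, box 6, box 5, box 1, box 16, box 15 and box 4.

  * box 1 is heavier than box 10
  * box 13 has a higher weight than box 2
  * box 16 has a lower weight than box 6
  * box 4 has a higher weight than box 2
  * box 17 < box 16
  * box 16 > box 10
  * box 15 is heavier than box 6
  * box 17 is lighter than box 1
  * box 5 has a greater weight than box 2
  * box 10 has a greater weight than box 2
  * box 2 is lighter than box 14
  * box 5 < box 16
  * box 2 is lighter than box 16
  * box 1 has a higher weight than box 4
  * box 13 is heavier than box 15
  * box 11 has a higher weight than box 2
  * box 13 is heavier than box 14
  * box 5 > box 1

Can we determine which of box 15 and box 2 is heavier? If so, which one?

box 15

box 2 < box 4 and box 4 < box 1 give box 2 < box 1.
With box 1 < box 5: box 2 < box 4 < box 1 < box 5.
With box 5 < box 16: box 2 < box 4 < box 1 < box 5 < box 16.
Then box 16 < box 6 extends the chain to box 6.
With box 6 < box 15: box 2 < box 4 < box 1 < box 5 < box 16 < box 6 < box 15.
So box 15 is heavier.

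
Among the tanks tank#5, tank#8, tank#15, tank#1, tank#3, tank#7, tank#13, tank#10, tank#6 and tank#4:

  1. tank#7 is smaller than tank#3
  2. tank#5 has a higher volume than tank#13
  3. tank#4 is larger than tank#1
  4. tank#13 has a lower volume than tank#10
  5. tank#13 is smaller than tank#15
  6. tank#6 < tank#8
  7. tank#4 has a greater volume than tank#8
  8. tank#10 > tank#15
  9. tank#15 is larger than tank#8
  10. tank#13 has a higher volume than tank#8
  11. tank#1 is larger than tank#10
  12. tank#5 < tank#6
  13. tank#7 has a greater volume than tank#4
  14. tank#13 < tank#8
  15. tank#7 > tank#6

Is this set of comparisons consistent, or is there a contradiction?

inconsistent

Chaining the given relations yields tank#13 < tank#5 < tank#6 < tank#8, so tank#13 < tank#8. But one relation states tank#8 < tank#13. These cannot both hold.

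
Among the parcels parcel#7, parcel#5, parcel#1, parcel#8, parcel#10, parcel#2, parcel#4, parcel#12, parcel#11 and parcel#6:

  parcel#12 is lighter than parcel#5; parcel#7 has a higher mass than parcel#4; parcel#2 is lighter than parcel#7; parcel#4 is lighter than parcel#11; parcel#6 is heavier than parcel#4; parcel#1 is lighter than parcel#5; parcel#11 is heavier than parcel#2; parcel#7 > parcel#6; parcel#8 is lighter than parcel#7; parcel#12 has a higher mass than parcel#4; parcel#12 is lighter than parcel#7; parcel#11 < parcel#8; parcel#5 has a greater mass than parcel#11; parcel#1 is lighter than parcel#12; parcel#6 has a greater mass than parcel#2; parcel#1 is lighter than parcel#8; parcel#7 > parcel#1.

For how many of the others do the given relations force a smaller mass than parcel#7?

Directly below parcel#7: parcel#1, parcel#4, parcel#2, parcel#12, parcel#8, parcel#6.
One step further: parcel#11 (7 so far).
No other element is forced below parcel#7 by the given relations, so the count is 7.

7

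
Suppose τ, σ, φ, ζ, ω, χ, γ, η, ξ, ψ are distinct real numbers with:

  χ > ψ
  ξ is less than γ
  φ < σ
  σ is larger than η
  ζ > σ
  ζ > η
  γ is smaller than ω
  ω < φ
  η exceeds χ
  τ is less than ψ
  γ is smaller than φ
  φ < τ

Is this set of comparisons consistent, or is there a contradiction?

consistent

The single ordering ξ < γ < ω < φ < τ < ψ < χ < η < σ < ζ satisfies every listed relation, so no contradiction arises.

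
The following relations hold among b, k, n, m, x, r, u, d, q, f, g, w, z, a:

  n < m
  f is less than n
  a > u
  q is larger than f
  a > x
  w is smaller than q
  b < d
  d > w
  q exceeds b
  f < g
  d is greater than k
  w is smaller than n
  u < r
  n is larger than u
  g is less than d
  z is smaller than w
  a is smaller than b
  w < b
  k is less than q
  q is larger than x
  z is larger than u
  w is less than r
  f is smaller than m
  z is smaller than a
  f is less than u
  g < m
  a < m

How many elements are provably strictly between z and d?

Chaining upward from z reaches: a, w, b, n, r, m, q.
Chaining downward from d reaches: x, f, u, a, w, k, b, g.
Strictly between z and d are those in both lists: a, w, b — 3 elements.

3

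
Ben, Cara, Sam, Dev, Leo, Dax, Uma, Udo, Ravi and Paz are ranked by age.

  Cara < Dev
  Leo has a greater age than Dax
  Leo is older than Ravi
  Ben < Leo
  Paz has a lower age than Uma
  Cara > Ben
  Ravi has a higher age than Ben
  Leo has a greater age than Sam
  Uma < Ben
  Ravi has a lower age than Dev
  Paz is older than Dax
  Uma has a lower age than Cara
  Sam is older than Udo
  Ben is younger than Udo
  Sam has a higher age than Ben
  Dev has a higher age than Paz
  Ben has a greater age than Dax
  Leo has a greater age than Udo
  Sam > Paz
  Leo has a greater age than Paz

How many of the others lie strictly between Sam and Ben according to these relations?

1

Chaining upward from Ben reaches: Ravi, Cara, Udo, Dev, Leo.
Chaining downward from Sam reaches: Dax, Paz, Uma, Udo.
Strictly between Ben and Sam are those in both lists: Udo — 1 element.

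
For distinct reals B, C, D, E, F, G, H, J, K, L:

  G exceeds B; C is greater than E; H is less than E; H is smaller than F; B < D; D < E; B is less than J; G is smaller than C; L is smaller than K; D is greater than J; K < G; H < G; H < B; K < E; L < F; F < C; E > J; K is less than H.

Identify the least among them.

Chaining upward from L: directly above it, K, F; then H, G, E, C; then B; then J, D.
That covers every other element, and nothing is given below L, so L is the least.

L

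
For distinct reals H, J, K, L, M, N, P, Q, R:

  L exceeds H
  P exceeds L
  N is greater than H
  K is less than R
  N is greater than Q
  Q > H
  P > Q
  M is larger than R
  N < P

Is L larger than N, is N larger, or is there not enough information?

undetermined

Following every chain through N: above N we get P; below N we get H, Q.
L is not reached, and no chain runs the other way from L to N.
So the given relations leave the order of N and L undetermined.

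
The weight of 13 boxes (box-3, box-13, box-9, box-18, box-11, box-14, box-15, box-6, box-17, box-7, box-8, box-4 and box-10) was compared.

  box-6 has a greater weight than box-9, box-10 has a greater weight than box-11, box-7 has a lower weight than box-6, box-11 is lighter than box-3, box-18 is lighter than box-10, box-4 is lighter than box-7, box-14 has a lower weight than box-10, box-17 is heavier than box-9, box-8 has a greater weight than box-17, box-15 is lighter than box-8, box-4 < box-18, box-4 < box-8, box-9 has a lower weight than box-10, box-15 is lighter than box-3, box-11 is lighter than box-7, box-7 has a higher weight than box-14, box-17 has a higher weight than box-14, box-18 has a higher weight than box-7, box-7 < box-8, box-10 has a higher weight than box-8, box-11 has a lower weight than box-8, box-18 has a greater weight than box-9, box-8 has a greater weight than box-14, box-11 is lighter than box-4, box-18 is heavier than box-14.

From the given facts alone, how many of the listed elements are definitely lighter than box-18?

5

The elements the relations force below box-18 are box-11, box-14, box-4, box-7, box-9 — no chain reaches any other.
That is 5.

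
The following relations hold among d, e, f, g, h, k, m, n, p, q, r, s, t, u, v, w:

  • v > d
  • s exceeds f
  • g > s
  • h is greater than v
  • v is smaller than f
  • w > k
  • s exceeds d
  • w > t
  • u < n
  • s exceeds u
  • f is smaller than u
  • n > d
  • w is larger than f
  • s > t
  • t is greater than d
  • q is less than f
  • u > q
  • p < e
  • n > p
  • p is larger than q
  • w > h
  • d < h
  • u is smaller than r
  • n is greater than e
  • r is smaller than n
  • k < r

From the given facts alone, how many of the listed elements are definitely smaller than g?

7

The elements the relations force below g are d, q, v, f, t, u, s — no chain reaches any other.
That is 7.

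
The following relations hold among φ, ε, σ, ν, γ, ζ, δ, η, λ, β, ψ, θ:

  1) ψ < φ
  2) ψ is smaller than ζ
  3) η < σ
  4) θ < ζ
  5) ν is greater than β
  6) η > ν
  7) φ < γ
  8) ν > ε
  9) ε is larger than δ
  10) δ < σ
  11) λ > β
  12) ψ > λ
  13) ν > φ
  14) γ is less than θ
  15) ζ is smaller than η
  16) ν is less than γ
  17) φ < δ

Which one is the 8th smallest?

γ

Piecing the relations together gives one ordering: β < λ < ψ < φ < δ < ε < ν < γ < θ < ζ < η < σ.
The 8th smallest is γ.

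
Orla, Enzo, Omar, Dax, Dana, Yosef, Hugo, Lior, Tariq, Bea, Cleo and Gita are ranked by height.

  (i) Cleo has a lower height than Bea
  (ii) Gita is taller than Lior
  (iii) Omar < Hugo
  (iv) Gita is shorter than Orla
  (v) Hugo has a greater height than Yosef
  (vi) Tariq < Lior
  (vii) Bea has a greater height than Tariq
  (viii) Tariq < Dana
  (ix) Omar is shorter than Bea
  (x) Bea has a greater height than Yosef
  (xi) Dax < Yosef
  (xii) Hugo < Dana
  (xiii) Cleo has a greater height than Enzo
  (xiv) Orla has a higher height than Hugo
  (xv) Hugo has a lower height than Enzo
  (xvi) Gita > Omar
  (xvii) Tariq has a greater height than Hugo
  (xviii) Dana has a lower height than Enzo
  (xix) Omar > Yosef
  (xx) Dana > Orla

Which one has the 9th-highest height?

Chaining the given pairs: Dax < Yosef < Omar < Hugo < Tariq < Lior < Gita < Orla < Dana < Enzo < Cleo < Bea.
The 9th largest is Hugo.

Hugo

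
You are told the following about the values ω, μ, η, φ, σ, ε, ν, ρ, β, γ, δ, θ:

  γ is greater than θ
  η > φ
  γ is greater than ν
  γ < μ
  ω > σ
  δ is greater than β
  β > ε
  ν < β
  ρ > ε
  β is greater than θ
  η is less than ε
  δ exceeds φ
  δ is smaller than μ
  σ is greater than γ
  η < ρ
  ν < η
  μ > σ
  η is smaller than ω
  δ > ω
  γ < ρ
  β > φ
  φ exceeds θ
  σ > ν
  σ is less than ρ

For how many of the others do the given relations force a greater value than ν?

Directly above ν: γ, η, σ, β.
One step further: ε, ω, δ, μ, ρ (9 so far).
No other element is forced above ν by the given relations, so the count is 9.

9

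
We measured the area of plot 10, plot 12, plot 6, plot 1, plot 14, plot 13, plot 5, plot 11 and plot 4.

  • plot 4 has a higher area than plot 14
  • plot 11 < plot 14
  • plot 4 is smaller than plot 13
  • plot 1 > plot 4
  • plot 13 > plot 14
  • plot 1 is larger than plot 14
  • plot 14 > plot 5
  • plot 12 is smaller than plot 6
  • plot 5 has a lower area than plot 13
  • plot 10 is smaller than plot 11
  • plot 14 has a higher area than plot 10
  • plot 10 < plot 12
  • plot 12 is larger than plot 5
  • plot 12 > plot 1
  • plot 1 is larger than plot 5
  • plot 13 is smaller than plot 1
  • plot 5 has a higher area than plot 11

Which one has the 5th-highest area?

plot 4

Chaining the given pairs: plot 10 < plot 11 < plot 5 < plot 14 < plot 4 < plot 13 < plot 1 < plot 12 < plot 6.
The 5th largest is plot 4.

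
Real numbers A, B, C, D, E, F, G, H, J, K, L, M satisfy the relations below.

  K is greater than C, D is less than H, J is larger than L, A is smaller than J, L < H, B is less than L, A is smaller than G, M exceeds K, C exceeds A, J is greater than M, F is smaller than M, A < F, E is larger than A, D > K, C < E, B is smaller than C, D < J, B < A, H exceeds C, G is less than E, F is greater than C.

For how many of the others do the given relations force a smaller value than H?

From H the given relations immediately reach C, L, D.
From those, B, A, K — 6 in total.
Nothing else is reachable below H; 6 in all.

6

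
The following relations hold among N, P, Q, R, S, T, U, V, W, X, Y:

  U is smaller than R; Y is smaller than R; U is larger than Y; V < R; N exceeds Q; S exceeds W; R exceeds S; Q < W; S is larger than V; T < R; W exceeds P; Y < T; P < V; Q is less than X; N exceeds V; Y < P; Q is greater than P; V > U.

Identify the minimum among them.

Chaining upward from Y: directly above it, P, U, T, R; then Q, V, W; then S, N, X.
That covers every other element, and nothing is given below Y, so Y is the minimum.

Y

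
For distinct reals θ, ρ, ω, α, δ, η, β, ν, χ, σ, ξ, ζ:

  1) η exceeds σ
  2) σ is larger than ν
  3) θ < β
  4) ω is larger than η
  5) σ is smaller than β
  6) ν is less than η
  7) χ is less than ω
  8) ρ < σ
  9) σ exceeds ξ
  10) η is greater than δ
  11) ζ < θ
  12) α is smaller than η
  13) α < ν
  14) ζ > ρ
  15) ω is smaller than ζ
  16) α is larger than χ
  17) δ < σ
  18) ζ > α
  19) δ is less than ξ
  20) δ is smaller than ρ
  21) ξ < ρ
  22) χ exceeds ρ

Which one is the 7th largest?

ν

The consecutive relations fix a unique order: δ < ξ < ρ < χ < α < ν < σ < η < ω < ζ < θ < β.
The 7th largest is ν.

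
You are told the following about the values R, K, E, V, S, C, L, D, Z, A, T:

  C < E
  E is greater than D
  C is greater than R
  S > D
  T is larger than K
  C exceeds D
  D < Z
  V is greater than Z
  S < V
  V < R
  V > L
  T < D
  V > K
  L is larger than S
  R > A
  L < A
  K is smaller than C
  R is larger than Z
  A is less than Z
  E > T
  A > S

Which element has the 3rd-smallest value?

D

Piecing the relations together gives one ordering: K < T < D < S < L < A < Z < V < R < C < E.
Counting 3 from the smallest end gives D.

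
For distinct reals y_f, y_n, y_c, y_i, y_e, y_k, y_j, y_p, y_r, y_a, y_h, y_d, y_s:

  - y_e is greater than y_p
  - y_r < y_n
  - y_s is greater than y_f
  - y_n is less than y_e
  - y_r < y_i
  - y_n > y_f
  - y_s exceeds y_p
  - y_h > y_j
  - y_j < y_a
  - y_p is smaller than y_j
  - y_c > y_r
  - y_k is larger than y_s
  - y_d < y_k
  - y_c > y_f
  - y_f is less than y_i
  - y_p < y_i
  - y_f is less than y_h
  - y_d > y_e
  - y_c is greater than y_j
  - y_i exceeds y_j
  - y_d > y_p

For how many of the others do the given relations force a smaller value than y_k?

7

Directly below y_k: y_s, y_d.
One step further: y_f, y_p, y_e (5 so far).
One step further: y_n (6 so far).
One step further: y_r (7 so far).
No other element is forced below y_k by the given relations, so the count is 7.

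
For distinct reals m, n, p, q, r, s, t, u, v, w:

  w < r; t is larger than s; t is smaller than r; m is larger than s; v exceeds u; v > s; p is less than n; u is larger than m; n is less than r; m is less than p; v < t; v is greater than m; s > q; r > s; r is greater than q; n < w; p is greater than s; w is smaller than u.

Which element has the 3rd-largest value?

v

Chaining the given pairs: q < s < m < p < n < w < u < v < t < r.
The 3rd largest is v.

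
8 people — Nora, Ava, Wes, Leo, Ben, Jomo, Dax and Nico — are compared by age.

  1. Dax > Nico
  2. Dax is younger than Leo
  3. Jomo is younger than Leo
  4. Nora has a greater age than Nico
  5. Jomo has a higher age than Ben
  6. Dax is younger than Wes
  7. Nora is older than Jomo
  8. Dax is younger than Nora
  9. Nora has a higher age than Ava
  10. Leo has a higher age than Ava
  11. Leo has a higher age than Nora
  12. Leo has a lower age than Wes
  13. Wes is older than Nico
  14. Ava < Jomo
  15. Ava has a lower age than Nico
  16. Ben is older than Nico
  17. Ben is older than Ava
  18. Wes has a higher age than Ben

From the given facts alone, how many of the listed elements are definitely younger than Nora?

From Nora the given relations immediately reach Ava, Nico, Dax, Jomo.
From those, Ben — 5 in total.
Nothing else is reachable below Nora; 5 in all.

5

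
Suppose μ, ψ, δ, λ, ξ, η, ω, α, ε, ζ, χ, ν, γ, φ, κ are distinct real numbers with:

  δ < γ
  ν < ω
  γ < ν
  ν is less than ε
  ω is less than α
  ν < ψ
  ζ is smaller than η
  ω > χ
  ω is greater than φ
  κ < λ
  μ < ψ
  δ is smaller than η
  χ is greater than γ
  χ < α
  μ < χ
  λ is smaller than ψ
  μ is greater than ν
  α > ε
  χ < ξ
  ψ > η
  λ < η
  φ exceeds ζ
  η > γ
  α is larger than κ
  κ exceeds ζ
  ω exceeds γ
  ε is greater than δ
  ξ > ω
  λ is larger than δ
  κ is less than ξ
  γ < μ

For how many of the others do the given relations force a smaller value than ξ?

9

Directly below ξ: κ, χ, ω.
One step further: ζ, γ, ν, μ, φ (8 so far).
One step further: δ (9 so far).
No other element is forced below ξ by the given relations, so the count is 9.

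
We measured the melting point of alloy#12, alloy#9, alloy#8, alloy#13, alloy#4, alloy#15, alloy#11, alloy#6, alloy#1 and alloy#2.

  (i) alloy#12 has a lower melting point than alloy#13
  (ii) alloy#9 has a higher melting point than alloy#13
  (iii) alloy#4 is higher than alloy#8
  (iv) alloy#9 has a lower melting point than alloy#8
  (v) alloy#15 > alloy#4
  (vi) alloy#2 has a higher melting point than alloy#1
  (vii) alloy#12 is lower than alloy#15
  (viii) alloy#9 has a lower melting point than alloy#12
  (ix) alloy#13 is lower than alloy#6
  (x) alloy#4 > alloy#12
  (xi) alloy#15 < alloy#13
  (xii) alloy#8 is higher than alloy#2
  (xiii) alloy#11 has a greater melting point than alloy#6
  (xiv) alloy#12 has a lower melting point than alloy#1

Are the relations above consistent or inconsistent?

Chaining the given relations yields alloy#9 < alloy#12 < alloy#1 < alloy#2 < alloy#8 < alloy#4 < alloy#15 < alloy#13, so alloy#9 < alloy#13. But one relation states alloy#13 < alloy#9. These cannot both hold.

inconsistent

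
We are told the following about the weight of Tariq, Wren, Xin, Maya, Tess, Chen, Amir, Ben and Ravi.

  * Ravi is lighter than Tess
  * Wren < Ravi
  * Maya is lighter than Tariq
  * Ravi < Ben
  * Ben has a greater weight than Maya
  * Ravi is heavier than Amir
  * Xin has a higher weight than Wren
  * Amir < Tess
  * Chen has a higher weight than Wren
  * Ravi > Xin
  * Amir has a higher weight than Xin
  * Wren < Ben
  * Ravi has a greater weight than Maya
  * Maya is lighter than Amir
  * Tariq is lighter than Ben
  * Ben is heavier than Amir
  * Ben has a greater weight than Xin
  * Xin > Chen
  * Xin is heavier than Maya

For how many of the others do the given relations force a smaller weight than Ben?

The elements the relations force below Ben are Wren, Maya, Chen, Tariq, Xin, Amir, Ravi — no chain reaches any other.
That is 7.

7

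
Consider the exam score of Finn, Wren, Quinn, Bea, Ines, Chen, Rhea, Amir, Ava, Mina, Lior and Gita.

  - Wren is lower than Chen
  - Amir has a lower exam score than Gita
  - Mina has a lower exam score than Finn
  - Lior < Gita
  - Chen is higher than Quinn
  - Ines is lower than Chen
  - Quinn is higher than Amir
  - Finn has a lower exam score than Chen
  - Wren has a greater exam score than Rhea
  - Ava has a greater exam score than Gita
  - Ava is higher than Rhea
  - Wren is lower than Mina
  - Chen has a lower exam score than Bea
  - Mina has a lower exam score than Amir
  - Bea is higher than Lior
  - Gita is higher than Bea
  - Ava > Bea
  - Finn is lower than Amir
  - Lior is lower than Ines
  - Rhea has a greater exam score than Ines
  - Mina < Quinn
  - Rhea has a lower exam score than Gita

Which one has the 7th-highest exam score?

Finn

The consecutive relations fix a unique order: Lior < Ines < Rhea < Wren < Mina < Finn < Amir < Quinn < Chen < Bea < Gita < Ava.
Counting 7 from the largest end gives Finn.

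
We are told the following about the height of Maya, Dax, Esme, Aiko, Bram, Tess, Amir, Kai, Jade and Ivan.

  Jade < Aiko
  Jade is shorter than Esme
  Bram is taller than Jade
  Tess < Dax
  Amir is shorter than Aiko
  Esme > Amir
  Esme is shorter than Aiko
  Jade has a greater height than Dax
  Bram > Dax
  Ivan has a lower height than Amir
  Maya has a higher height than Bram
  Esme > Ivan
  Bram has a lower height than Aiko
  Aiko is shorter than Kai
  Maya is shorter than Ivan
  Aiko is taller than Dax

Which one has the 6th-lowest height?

The consecutive relations fix a unique order: Tess < Dax < Jade < Bram < Maya < Ivan < Amir < Esme < Aiko < Kai.
The 6th smallest is Ivan.

Ivan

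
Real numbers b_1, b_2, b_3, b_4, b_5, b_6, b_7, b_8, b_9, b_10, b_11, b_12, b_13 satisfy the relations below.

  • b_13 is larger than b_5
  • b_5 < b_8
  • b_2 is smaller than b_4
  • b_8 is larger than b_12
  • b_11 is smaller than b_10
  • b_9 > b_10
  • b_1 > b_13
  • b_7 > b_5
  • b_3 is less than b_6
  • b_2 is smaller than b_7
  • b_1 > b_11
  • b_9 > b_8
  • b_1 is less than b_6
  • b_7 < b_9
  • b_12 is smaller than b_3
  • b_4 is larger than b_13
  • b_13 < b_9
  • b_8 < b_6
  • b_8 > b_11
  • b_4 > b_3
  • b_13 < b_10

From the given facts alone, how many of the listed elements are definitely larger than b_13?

5

The elements the relations force above b_13 are b_1, b_10, b_4, b_6, b_9 — no chain reaches any other.
That is 5.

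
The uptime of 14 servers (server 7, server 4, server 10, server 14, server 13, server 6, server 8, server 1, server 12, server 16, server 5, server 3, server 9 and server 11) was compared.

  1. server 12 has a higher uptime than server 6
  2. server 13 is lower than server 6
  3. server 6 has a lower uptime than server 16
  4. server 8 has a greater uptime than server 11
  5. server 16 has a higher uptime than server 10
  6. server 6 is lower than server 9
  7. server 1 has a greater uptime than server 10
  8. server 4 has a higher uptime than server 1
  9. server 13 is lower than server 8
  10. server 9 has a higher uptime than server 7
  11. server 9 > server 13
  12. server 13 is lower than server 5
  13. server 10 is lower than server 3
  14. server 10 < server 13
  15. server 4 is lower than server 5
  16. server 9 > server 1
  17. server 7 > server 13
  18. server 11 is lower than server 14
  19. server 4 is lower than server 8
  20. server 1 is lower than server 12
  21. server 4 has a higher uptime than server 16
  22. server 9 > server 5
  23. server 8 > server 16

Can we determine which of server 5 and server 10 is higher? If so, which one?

Chaining the given relations: server 10 < server 13 < server 6 < server 16 < server 4 < server 5.
So server 5 is higher.

server 5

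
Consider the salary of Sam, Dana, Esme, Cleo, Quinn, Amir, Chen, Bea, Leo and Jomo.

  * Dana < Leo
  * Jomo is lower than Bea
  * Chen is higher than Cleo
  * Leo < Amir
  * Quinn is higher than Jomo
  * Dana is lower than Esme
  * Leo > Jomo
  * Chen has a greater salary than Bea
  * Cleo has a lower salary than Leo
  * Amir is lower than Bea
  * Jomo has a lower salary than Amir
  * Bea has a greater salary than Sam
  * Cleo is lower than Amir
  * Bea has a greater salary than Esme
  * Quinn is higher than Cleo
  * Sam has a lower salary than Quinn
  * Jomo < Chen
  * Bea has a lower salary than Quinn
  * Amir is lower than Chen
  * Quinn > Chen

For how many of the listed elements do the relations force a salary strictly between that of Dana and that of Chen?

The relations place Dana below Chen. An element lies strictly between them when it is forced above Dana and also forced below Chen.
Above Dana: {Leo, Amir, Esme, Bea, Quinn}. Below Chen: {Jomo, Sam, Cleo, Leo, Amir, Esme, Bea}.
Intersection: {Leo, Amir, Esme, Bea} — 4.

4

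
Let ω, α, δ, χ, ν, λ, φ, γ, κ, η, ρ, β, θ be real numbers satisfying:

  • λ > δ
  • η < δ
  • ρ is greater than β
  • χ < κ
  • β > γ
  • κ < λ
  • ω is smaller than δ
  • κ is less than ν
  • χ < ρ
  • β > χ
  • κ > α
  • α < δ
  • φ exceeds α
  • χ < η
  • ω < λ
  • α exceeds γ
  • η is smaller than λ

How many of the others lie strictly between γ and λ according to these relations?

3

The relations place γ below λ. An element lies strictly between them when it is forced above γ and also forced below λ.
Above γ: {β, α, κ, φ, ν, ρ, δ}. Below λ: {χ, α, κ, η, ω, δ}.
Intersection: {α, κ, δ} — 3.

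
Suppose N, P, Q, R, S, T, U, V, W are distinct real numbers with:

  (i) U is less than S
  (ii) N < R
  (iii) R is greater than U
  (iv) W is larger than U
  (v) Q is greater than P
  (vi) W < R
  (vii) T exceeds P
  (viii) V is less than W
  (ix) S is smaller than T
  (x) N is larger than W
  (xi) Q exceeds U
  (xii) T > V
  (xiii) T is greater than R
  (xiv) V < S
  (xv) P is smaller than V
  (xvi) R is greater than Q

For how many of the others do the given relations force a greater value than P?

The elements the relations force above P are V, S, W, N, Q, R, T — no chain reaches any other.
That is 7.

7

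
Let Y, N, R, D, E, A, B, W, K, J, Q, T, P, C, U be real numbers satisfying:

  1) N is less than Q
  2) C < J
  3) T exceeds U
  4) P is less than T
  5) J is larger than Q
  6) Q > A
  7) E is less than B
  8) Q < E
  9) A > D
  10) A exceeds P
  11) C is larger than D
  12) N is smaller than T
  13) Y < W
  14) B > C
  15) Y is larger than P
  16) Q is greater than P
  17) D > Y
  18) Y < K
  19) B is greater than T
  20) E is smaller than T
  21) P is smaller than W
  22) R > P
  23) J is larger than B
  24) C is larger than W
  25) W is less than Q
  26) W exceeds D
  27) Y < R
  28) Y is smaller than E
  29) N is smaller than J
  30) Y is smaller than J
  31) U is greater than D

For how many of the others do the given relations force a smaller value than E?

7

From E the given relations immediately reach Y, Q.
From those, P, A, W, N — 6 in total.
From those, D — 7 in total.
Nothing else is reachable below E; 7 in all.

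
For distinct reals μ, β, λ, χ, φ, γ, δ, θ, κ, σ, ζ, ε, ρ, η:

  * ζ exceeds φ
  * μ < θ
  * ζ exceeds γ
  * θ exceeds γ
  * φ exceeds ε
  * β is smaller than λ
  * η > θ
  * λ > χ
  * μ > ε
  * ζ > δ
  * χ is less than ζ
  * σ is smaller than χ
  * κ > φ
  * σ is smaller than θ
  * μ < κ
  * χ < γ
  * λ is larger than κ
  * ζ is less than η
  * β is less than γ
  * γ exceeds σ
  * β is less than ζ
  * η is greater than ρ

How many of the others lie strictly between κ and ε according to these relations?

2

The relations place ε below κ. An element lies strictly between them when it is forced above ε and also forced below κ.
Above ε: {φ, μ, θ, ζ, η, λ}. Below κ: {φ, μ}.
Intersection: {φ, μ} — 2.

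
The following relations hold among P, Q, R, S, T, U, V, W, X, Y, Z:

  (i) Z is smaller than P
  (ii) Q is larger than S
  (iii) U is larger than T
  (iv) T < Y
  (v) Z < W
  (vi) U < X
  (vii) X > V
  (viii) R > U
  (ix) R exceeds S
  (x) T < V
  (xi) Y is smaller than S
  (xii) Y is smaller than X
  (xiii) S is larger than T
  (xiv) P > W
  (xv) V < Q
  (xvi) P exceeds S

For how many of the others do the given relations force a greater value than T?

The elements the relations force above T are U, Y, V, S, R, Q, X, P — no chain reaches any other.
That is 8.

8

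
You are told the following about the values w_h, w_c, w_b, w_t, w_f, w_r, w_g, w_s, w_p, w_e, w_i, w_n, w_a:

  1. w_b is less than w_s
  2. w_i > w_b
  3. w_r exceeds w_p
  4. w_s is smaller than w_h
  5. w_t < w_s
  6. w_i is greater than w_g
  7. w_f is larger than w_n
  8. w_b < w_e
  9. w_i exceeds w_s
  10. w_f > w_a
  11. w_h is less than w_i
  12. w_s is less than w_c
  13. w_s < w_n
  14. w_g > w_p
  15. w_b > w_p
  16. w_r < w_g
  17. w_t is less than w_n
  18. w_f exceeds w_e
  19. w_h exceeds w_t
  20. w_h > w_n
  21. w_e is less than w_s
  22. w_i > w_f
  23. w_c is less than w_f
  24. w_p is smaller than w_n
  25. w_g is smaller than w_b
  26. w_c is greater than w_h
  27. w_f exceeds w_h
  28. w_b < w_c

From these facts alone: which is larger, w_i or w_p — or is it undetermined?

w_i

Link the given pairs in sequence: w_p < w_r; w_r < w_g; w_g < w_b; w_b < w_e; w_e < w_s; w_s < w_n; w_n < w_h; w_h < w_c; w_c < w_f; w_f < w_i.
Together: w_p < w_r < w_g < w_b < w_e < w_s < w_n < w_h < w_c < w_f < w_i.
So w_i is larger.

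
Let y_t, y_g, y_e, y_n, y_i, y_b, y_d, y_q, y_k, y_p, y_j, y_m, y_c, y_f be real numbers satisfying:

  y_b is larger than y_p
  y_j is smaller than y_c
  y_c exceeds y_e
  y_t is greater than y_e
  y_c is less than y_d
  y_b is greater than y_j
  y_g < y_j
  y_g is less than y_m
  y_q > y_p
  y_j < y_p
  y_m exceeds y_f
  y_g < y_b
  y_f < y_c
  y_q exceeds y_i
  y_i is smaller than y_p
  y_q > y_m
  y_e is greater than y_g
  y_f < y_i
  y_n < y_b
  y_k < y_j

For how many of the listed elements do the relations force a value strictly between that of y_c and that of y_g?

Chaining upward from y_g reaches: y_m, y_e, y_j, y_p, y_t, y_d, y_q, y_b.
Chaining downward from y_c reaches: y_k, y_f, y_e, y_j.
Strictly between y_g and y_c are those in both lists: y_e, y_j — 2 elements.

2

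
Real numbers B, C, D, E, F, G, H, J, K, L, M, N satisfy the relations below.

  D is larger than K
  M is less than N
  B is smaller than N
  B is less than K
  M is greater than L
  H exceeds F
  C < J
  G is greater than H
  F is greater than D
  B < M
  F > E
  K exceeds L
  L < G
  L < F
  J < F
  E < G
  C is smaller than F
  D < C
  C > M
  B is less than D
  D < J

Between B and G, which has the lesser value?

B

B < K < D < C < J < F < H < G, by transitivity through K, D, C, J, F, H.
So B < G; B is the smaller of the two.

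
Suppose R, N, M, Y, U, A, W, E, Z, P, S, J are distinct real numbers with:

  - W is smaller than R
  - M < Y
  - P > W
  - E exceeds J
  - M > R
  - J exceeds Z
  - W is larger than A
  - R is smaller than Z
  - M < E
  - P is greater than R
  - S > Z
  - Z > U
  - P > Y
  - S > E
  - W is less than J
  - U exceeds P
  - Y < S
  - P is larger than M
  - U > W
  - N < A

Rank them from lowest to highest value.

N < A < W < R < M < Y < P < U < Z < J < E < S

Nothing is placed below N, so it is least; from there N < A; A < W; W < R; R < M; M < Y; Y < P; P < U; U < Z; Z < J; J < E; E < S, each given directly.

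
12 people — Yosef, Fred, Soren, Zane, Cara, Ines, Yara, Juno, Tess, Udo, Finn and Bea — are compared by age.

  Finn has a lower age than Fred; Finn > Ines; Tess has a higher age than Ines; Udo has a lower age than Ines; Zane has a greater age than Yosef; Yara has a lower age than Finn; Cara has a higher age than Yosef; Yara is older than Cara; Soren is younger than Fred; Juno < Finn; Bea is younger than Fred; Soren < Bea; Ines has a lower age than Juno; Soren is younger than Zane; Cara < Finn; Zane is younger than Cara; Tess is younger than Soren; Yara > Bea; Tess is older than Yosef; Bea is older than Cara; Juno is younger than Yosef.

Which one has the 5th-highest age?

Cara

Chaining the given pairs: Udo < Ines < Juno < Yosef < Tess < Soren < Zane < Cara < Bea < Yara < Finn < Fred.
Counting 5 from the largest end gives Cara.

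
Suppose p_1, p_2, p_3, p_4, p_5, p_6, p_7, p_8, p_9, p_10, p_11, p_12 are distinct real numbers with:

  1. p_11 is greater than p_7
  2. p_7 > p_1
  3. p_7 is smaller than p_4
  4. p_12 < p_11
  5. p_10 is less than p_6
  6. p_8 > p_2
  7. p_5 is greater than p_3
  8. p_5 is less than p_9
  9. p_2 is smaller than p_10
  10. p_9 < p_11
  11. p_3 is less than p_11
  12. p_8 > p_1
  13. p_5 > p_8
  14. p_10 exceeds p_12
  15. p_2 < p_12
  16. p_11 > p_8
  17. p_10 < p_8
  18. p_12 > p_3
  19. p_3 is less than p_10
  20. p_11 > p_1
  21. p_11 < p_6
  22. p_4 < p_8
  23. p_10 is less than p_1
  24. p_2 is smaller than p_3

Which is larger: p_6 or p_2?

p_2 < p_3 and p_3 < p_12 give p_2 < p_12.
Then p_12 < p_10 extends the chain to p_10.
With p_10 < p_1: p_2 < p_3 < p_12 < p_10 < p_1.
With p_1 < p_7: p_2 < p_3 < p_12 < p_10 < p_1 < p_7.
Then p_7 < p_4 extends the chain to p_4.
With p_4 < p_8: p_2 < p_3 < p_12 < p_10 < p_1 < p_7 < p_4 < p_8.
With p_8 < p_5: p_2 < p_3 < p_12 < p_10 < p_1 < p_7 < p_4 < p_8 < p_5.
With p_5 < p_9: p_2 < p_3 < p_12 < p_10 < p_1 < p_7 < p_4 < p_8 < p_5 < p_9.
Then p_9 < p_11 extends the chain to p_11.
With p_11 < p_6: p_2 < p_3 < p_12 < p_10 < p_1 < p_7 < p_4 < p_8 < p_5 < p_9 < p_11 < p_6.
So p_2 < p_6; p_6 is the larger of the two.

p_6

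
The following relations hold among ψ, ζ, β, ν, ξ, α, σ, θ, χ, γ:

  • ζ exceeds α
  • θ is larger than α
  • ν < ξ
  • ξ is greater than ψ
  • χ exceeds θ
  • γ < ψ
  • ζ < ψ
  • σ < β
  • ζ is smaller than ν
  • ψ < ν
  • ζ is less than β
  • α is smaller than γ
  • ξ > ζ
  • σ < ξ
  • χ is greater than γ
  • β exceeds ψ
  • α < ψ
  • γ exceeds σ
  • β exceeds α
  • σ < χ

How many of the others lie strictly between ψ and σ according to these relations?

Chaining upward from σ reaches: γ, χ, β, ν, ξ.
Chaining downward from ψ reaches: α, ζ, γ.
Strictly between σ and ψ are those in both lists: γ — 1 element.

1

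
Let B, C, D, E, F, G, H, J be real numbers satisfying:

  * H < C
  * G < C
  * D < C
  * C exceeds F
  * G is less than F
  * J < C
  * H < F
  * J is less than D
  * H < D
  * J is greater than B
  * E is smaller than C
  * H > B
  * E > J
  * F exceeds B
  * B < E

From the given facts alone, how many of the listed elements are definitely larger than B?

The elements the relations force above B are H, F, J, E, D, C — no chain reaches any other.
That is 6.

6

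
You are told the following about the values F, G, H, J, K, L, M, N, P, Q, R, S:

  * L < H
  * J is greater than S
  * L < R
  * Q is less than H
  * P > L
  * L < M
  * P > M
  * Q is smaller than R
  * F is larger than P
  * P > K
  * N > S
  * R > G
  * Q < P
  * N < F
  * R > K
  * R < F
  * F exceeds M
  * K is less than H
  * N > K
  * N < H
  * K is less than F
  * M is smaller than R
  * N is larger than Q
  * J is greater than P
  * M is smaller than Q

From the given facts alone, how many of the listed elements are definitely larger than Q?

6

Directly above Q: P, N, R, H.
One step further: F, J (6 so far).
Nothing else is reachable above Q; 6 in all.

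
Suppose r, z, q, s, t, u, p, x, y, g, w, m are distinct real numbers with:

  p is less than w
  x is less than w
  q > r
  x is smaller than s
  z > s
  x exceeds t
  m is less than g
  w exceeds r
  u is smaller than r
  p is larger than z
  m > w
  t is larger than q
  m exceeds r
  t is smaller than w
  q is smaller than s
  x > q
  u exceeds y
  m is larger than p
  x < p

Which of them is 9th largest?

Chaining the given pairs: y < u < r < q < t < x < s < z < p < w < m < g.
The 9th largest is q.

q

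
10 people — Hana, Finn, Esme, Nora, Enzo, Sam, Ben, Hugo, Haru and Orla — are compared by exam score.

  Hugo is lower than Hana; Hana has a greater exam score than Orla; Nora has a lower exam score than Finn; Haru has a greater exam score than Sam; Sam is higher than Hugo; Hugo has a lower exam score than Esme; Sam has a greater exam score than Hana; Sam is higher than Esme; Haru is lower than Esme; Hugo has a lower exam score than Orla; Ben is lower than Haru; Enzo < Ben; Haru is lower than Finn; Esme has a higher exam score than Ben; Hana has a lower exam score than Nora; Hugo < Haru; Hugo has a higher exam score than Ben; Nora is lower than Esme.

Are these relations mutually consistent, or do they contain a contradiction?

inconsistent

Chaining the given relations yields Esme < Sam < Haru, so Esme < Haru. But one relation states Haru < Esme. These cannot both hold.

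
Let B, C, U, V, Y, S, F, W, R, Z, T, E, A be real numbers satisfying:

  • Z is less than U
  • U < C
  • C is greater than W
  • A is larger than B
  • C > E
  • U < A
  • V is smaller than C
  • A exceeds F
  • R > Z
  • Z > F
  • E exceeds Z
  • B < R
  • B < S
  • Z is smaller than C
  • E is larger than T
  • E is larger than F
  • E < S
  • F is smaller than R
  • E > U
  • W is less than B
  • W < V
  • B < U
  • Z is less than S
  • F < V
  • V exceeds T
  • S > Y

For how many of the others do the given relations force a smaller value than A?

5

Directly below A: B, F, U.
One step further: W, Z (5 so far).
Nothing else is reachable below A; 5 in all.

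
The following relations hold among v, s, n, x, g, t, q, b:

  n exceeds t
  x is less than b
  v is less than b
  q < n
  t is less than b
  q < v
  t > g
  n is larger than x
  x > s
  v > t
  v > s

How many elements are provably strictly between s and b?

2

Chaining upward from s reaches: x, v, n.
Chaining downward from b reaches: g, t, x, q, v.
Strictly between s and b are those in both lists: x, v — 2 elements.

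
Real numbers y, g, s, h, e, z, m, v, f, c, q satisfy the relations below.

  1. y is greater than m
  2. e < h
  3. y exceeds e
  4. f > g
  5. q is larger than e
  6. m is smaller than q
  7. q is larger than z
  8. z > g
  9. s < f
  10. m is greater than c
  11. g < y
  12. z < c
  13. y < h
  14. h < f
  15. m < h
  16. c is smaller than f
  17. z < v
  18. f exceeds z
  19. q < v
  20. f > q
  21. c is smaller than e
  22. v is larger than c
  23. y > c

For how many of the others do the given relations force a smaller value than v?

6

From v the given relations immediately reach z, c, q.
From those, g, e, m — 6 in total.
Nothing else is reachable below v; 6 in all.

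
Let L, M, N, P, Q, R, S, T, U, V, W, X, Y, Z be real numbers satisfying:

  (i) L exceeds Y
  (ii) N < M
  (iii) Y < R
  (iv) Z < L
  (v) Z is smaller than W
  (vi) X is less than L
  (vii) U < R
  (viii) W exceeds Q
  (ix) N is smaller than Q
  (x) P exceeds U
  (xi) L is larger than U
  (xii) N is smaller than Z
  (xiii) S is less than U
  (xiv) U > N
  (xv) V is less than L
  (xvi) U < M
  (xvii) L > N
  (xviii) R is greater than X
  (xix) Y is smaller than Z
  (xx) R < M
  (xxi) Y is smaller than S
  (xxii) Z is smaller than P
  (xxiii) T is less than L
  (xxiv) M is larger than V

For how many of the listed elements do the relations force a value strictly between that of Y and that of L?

3

The relations place Y below L. An element lies strictly between them when it is forced above Y and also forced below L.
Above Y: {S, U, Z, P, W, R, M}. Below L: {N, X, S, U, Z, T, V}.
Intersection: {S, U, Z} — 3.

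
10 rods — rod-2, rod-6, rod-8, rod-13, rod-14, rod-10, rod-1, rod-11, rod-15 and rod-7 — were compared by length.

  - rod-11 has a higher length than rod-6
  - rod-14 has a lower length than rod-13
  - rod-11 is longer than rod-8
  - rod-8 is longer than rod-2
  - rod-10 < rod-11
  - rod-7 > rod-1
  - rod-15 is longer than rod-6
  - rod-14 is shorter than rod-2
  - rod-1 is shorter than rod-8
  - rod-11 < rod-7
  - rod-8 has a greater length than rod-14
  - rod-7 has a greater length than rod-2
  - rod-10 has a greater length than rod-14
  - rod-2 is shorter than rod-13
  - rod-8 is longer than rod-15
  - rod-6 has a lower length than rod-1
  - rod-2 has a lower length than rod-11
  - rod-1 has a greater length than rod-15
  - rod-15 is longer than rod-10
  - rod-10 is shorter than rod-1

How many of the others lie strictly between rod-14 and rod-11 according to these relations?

Chaining upward from rod-14 reaches: rod-10, rod-15, rod-2, rod-1, rod-8, rod-7, rod-13.
Chaining downward from rod-11 reaches: rod-6, rod-10, rod-15, rod-2, rod-1, rod-8.
Strictly between rod-14 and rod-11 are those in both lists: rod-10, rod-15, rod-2, rod-1, rod-8 — 5 elements.

5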